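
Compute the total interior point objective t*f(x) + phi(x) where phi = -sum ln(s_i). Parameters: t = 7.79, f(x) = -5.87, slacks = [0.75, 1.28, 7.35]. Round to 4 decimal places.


Step 1: Compute log-barrier.
ln values: [-0.2877, 0.2469, 1.9947]
phi = -(-0.2877 + 0.2469 + 1.9947) = -1.9539
Step 2: Compute augmented objective.
t*f(x) = 7.79*-5.87 = -45.7273
Total = -45.7273 - 1.9539 = -47.6812


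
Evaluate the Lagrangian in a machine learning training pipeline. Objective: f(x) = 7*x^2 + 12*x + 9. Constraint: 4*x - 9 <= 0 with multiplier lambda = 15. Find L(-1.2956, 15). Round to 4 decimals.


Step 1: Evaluate f(x).
f(-1.2956) = 7*(-1.2956)^2 + 12*(-1.2956) + 9 = 5.2029
Step 2: Evaluate g(x).
g(-1.2956) = 4*-1.2956 - 9 = -14.1824
Step 3: Compute Lagrangian.
L = 5.2029 + 15*-14.1824 = -207.5331


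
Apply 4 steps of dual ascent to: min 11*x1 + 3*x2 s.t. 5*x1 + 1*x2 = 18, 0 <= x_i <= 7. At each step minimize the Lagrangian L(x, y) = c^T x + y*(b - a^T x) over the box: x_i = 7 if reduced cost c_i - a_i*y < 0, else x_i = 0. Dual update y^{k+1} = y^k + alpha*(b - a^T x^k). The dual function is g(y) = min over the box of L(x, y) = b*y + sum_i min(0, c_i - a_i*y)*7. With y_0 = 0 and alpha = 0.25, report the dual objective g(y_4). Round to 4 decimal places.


Dual ascent for LP: min 11*x1 + 3*x2, 5*x1 + 1*x2 = 18, 0 <= x_i <= 7
Step 1: y^k = 0.0, reduced costs: (11.0, 3.0)
  x^k = (0.0, 0.0), subgradient = b - a^T x = 18.0
  y^{k+1} = 0.0 + 0.25*18.0 = 4.5
Step 2: y^k = 4.5, reduced costs: (-11.5, -1.5)
  x^k = (7.0, 7.0), subgradient = b - a^T x = -24.0
  y^{k+1} = 4.5 + 0.25*-24.0 = -1.5
Step 3: y^k = -1.5, reduced costs: (18.5, 4.5)
  x^k = (0.0, 0.0), subgradient = b - a^T x = 18.0
  y^{k+1} = -1.5 + 0.25*18.0 = 3.0
Step 4: y^k = 3.0, reduced costs: (-4.0, 0.0)
  x^k = (7.0, 0.0), subgradient = b - a^T x = -17.0
  y^{k+1} = 3.0 + 0.25*-17.0 = -1.25
Dual objective at y_4 = -1.25: reduced costs (17.25, 4.25), box minimizer x = (0.0, 0.0)
g(y_4) = b*y + (c1 - a1*y)*x1 + (c2 - a2*y)*x2 = 18*(-1.25) + 17.25*0.0 + 4.25*0.0 = -22.5 + 0.0 + 0.0 = -22.5


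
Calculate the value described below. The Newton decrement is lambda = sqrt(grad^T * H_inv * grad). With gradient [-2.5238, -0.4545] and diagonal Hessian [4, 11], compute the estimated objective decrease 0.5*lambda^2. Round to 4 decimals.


Step 1: H is diagonal, so H^(-1) * g = [-0.631, -0.0413].
Step 2: g^T H^(-1) g = sum_i g_i^2 / H_ii
  = (-2.5238)^2/4 + (-0.4545)^2/11
  = 1.5924 + 0.0188 = 1.6112
Step 3: Objective decrease = 0.5 * g^T H^(-1) g = 0.8056


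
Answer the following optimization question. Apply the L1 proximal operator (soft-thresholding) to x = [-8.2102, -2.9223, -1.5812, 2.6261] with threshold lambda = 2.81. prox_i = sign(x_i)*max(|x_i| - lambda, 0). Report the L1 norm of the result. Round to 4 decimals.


Soft-thresholding with lambda = 2.81:
prox(-8.2102) = sign(-8.2102)*max(|-8.2102| - 2.81, 0) = -5.4002
prox(-2.9223) = sign(-2.9223)*max(|-2.9223| - 2.81, 0) = -0.1123
prox(-1.5812) = sign(-1.5812)*max(|-1.5812| - 2.81, 0) = 0.0
prox(2.6261) = sign(2.6261)*max(|2.6261| - 2.81, 0) = 0.0
prox(x) = [-5.4002, -0.1123, 0.0, 0.0]
||prox(x)||_1 = 5.4002 + 0.1123 + 0.0 + 0.0 = 5.5125


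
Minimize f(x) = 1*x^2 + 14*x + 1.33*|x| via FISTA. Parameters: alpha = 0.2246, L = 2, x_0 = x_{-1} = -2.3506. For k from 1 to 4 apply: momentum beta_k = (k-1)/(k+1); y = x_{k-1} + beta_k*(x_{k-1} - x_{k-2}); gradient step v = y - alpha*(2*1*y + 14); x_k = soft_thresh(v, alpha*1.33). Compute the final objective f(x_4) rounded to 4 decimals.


FISTA on f(x) = 1*x^2 + 14*x + 1.33*|x|
L = 2, alpha = 0.2246
Iteration 1: beta = 0.0, y = -2.3506 + 0.0*(-2.3506 + 2.3506) = -2.3506
  grad(y) = 9.2988, v = y - alpha*grad = -4.4391
  prox(v) = soft_thresh(-4.4391, 0.2987) = -4.1404
Iteration 2: beta = 0.3333, y = -4.1404 + 0.3333*(-4.1404 + 2.3506) = -4.737
  grad(y) = 4.526, v = y - alpha*grad = -5.7535
  prox(v) = soft_thresh(-5.7535, 0.2987) = -5.4548
Iteration 3: beta = 0.5, y = -5.4548 + 0.5*(-5.4548 + 4.1404) = -6.112
  grad(y) = 1.7759, v = y - alpha*grad = -6.5109
  prox(v) = soft_thresh(-6.5109, 0.2987) = -6.2122
Iteration 4: beta = 0.6, y = -6.2122 + 0.6*(-6.2122 + 5.4548) = -6.6666
  grad(y) = 0.6668, v = y - alpha*grad = -6.8164
  prox(v) = soft_thresh(-6.8164, 0.2987) = -6.5177
f(x_4) = 1*(-6.5177)^2 + 14*(-6.5177) + 1.33*|-6.5177| = -40.0989


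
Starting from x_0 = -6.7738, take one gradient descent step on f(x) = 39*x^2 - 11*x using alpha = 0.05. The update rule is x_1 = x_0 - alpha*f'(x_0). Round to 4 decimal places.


We compute the gradient at x_0 and apply the update.
f'(x) = 78*x - 11
f'(-6.7738) = 78*-6.7738 - 11 = -539.3564
x_1 = -6.7738 - 0.05*-539.3564 = 20.194


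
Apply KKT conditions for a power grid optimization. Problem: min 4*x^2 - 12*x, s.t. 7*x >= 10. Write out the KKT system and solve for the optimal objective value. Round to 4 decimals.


Step 1: Try lambda = 0 (constraint inactive).
Stationarity: 2*4*x - 12 = 0
x* = 12/(2*4) = 1.5
Check constraint: 7*1.5 = 10.5 >= 10 -- satisfied.
Step 2: Compute optimal value.
f(x*) = 4*1.5^2 - 12*1.5 = -9.0


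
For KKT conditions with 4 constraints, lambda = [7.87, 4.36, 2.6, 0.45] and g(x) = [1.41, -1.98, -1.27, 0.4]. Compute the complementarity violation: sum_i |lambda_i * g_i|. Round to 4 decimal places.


KKT complementary slackness check:
lambda_1 * g_1 = 7.87 * 1.41 = 11.0967
lambda_2 * g_2 = 4.36 * -1.98 = -8.6328
lambda_3 * g_3 = 2.6 * -1.27 = -3.302
lambda_4 * g_4 = 0.45 * 0.4 = 0.18
Total violation = 11.0967 + 8.6328 + 3.302 + 0.18 = 23.2115


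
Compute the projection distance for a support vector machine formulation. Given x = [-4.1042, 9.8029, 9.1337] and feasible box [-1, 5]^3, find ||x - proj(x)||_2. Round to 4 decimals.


Project each component onto [-1, 5].
clip(-4.1042) = -1.0, clip(9.8029) = 5.0, clip(9.1337) = 5.0
Projection = [-1.0, 5.0, 5.0]
Squared diffs: [9.6361, 23.0678, 17.0875]
Distance = sqrt(49.7914) = 7.0563


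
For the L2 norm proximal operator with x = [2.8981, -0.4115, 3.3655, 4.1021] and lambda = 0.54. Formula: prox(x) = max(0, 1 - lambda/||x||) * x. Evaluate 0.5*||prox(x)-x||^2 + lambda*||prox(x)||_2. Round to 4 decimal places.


Step 1: Compute ||x||.
||x|| = 6.0599
Step 2: Compute scaling factor.
scale = max(0, 1 - 0.54/6.0599) = 0.9109
Step 3: prox(x) = [2.6398, -0.3748, 3.0656, 3.7366]
||prox(x)|| = 5.5199
Step 4: Proximal objective.
0.5*||prox-x||^2 = 0.1458
lambda*||prox|| = 2.9807
Total = 3.1265


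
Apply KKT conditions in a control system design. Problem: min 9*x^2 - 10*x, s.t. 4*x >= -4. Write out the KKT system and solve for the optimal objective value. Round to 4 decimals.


Step 1: Try lambda = 0 (constraint inactive).
Stationarity: 2*9*x - 10 = 0
x* = 10/(2*9) = 5/9 = 0.5556 (rounded; the exact value 5/9 is used below)
Check constraint: 4*0.5556 = 2.2224 >= -4 -- satisfied.
Step 2: Compute optimal value.
f(x*) = 9*(5/9)^2 - 10*(5/9) = -2.7778


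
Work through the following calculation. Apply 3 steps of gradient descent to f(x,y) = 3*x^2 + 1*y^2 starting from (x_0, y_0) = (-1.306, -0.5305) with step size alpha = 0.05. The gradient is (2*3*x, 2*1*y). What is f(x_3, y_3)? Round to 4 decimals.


Gradient descent on f(x,y) = 3*x^2 + 1*y^2.
Starting point: (-1.306, -0.5305), alpha = 0.05
Step 1: grad_x = 2*3*-1.306 = -7.836, grad_y = 2*1*-0.5305 = -1.061
  x_1 = -1.306 - 0.05*-7.836 = -0.9142
  y_1 = -0.5305 - 0.05*-1.061 = -0.4775
Step 2: grad_x = 2*3*-0.9142 = -5.4852, grad_y = 2*1*-0.4775 = -0.9549
  x_2 = -0.9142 - 0.05*-5.4852 = -0.6399
  y_2 = -0.4775 - 0.05*-0.9549 = -0.4297
Step 3: grad_x = 2*3*-0.6399 = -3.8396, grad_y = 2*1*-0.4297 = -0.8594
  x_3 = -0.6399 - 0.05*-3.8396 = -0.448
  y_3 = -0.4297 - 0.05*-0.8594 = -0.3867
f(-0.448, -0.3867) = 3*(-0.448)^2 + 1*(-0.3867)^2 = 0.7516


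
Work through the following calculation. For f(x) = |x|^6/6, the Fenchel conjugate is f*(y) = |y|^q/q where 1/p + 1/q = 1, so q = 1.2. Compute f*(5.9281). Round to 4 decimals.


The conjugate exponent q satisfies 1/p + 1/q = 1.
p = 6, so q = 6/(6 - 1) = 1.2
|y|^q = 5.9281^1.2 = 8.4625
f*(5.9281) = 8.4625 / 1.2 = 7.0521


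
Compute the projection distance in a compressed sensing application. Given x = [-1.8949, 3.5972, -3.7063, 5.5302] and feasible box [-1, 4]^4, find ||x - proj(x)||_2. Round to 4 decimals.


Project each component onto [-1, 4].
clip(-1.8949) = -1.0, clip(3.5972) = 3.5972, clip(-3.7063) = -1.0, clip(5.5302) = 4.0
Projection = [-1.0, 3.5972, -1.0, 4.0]
Squared diffs: [0.8008, 0.0, 7.3241, 2.3415]
Distance = sqrt(10.4664) = 3.2352


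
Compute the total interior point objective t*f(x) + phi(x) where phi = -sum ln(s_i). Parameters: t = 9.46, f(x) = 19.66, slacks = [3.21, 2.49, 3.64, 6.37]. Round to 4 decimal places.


Step 1: Compute log-barrier.
ln values: [1.1663, 0.9123, 1.292, 1.8516]
phi = -(1.1663 + 0.9123 + 1.292 + 1.8516) = -5.2221
Step 2: Compute augmented objective.
t*f(x) = 9.46*19.66 = 185.9836
Total = 185.9836 - 5.2221 = 180.7615


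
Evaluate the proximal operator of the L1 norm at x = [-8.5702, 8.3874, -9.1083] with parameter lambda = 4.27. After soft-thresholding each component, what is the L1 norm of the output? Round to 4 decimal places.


Soft-thresholding with lambda = 4.27:
prox(-8.5702) = sign(-8.5702)*max(|-8.5702| - 4.27, 0) = -4.3002
prox(8.3874) = sign(8.3874)*max(|8.3874| - 4.27, 0) = 4.1174
prox(-9.1083) = sign(-9.1083)*max(|-9.1083| - 4.27, 0) = -4.8383
prox(x) = [-4.3002, 4.1174, -4.8383]
||prox(x)||_1 = 4.3002 + 4.1174 + 4.8383 = 13.2559


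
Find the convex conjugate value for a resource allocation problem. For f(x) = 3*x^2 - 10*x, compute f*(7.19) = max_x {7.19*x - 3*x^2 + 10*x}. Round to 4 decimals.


f*(y) = sup_x {y*x - a*x^2 - b*x} = sup_x {(y-b)*x - a*x^2}
FOC: (y - b) - 2a*x = 0 => x* = (y - b)/(2a)
x* = (7.19 + 10)/(2*3) = 2.865
f*(7.19) = (y-b)^2/(4a) = (7.19 + 10)^2/(4*3)
= 295.4961/12 = 24.6247


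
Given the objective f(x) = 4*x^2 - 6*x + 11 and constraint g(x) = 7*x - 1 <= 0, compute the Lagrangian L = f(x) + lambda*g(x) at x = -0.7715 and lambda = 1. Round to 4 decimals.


Step 1: Evaluate f(x).
f(-0.7715) = 4*(-0.7715)^2 - 6*(-0.7715) + 11 = 18.0098
Step 2: Evaluate g(x).
g(-0.7715) = 7*-0.7715 - 1 = -6.4005
Step 3: Compute Lagrangian.
L = 18.0098 + 1*-6.4005 = 11.6093


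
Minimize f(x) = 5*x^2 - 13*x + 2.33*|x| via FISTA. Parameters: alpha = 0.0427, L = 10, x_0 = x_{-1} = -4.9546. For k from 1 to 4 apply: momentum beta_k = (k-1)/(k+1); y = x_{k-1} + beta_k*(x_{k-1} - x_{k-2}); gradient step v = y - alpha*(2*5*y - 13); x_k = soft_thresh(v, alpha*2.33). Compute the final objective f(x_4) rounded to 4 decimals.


FISTA on f(x) = 5*x^2 - 13*x + 2.33*|x|
L = 10, alpha = 0.0427
Iteration 1: beta = 0.0, y = -4.9546 + 0.0*(-4.9546 + 4.9546) = -4.9546
  grad(y) = -62.546, v = y - alpha*grad = -2.2839
  prox(v) = soft_thresh(-2.2839, 0.0995) = -2.1844
Iteration 2: beta = 0.3333, y = -2.1844 + 0.3333*(-2.1844 + 4.9546) = -1.261
  grad(y) = -25.6099, v = y - alpha*grad = -0.1674
  prox(v) = soft_thresh(-0.1674, 0.0995) = -0.068
Iteration 3: beta = 0.5, y = -0.068 + 0.5*(-0.068 + 2.1844) = 0.9903
  grad(y) = -3.0974, v = y - alpha*grad = 1.1225
  prox(v) = soft_thresh(1.1225, 0.0995) = 1.023
Iteration 4: beta = 0.6, y = 1.023 + 0.6*(1.023 + 0.068) = 1.6776
  grad(y) = 3.7762, v = y - alpha*grad = 1.5164
  prox(v) = soft_thresh(1.5164, 0.0995) = 1.4169
f(x_4) = 5*1.4169^2 - 13*1.4169 + 2.33*|1.4169| = -5.0803


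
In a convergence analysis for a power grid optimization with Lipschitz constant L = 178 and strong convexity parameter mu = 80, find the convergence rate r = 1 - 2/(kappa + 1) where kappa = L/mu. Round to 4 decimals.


Step 1: Compute the condition number.
kappa = L/mu = 178/80 = 2.225
Step 2: Compute the convergence rate.
r = 1 - 2/(kappa + 1) = 1 - 2*mu/(L + mu) = (L - mu)/(L + mu) = 98/258 = 0.3798


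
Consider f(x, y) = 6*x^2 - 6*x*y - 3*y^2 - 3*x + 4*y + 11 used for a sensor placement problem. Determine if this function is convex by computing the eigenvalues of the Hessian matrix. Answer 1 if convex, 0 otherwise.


The Hessian of f(x,y) = 6*x^2 - 6*x*y - 3*y^2 - 3*x + 4*y + 11 is:
H = [[12, -6], [-6, -6]]
Trace = 12 - 6 = 6
Determinant = 12*-6 - (-6)^2 = -108
Discriminant = (6)^2 - 4*-108 = 468.0
Eigenvalues: lambda_1 = -7.8167, lambda_2 = 13.8167
The function is not convex.

0


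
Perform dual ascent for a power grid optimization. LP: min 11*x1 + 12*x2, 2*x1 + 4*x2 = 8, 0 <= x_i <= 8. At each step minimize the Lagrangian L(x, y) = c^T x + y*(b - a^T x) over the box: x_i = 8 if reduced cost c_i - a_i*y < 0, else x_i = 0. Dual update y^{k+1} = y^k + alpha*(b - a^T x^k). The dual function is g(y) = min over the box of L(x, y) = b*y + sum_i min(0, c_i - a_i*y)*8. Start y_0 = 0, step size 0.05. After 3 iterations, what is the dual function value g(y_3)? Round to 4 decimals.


Dual ascent for LP: min 11*x1 + 12*x2, 2*x1 + 4*x2 = 8, 0 <= x_i <= 8
Step 1: y^k = 0.0, reduced costs: (11.0, 12.0)
  x^k = (0.0, 0.0), subgradient = b - a^T x = 8.0
  y^{k+1} = 0.0 + 0.05*8.0 = 0.4
Step 2: y^k = 0.4, reduced costs: (10.2, 10.4)
  x^k = (0.0, 0.0), subgradient = b - a^T x = 8.0
  y^{k+1} = 0.4 + 0.05*8.0 = 0.8
Step 3: y^k = 0.8, reduced costs: (9.4, 8.8)
  x^k = (0.0, 0.0), subgradient = b - a^T x = 8.0
  y^{k+1} = 0.8 + 0.05*8.0 = 1.2
Dual objective at y_3 = 1.2: reduced costs (8.6, 7.2), box minimizer x = (0.0, 0.0)
g(y_3) = b*y + (c1 - a1*y)*x1 + (c2 - a2*y)*x2 = 8*1.2 + 8.6*0.0 + 7.2*0.0 = 9.6 + 0.0 + 0.0 = 9.6


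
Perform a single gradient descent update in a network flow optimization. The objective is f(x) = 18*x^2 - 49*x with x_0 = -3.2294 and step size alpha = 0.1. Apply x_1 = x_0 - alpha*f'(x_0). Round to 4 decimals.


We compute the gradient at x_0 and apply the update.
f'(x) = 36*x - 49
f'(-3.2294) = 36*-3.2294 - 49 = -165.2584
x_1 = -3.2294 - 0.1*-165.2584 = 13.2964


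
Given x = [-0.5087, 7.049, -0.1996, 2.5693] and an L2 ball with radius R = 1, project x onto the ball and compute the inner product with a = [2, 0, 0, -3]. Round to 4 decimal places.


Step 1: Compute ||x|| (intermediates to 6 decimals).
||x|| = sqrt((-0.5087)^2 + 7.049^2 + (-0.1996)^2 + 2.5693^2) = 7.522521
Step 2: Project.
Since ||x|| > R, scale = R/||x|| = 1/7.522521 = 0.132934, proj(x) = scale * x
proj(x) = [-0.067624, 0.937052, -0.026534, 0.341547]
Step 3: Dot product.
a^T * proj(x) = 2*(-0.067624) + 0*0.937052 + 0*(-0.026534) - 3*0.341547 = -1.1599


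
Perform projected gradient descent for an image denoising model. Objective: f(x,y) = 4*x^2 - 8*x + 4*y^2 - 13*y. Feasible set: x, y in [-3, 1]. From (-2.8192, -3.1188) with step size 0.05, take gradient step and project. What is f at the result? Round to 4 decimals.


Step 1: Compute gradient at (-2.8192, -3.1188).
grad_x = 2*4*-2.8192 - 8 = -30.5536
grad_y = 2*4*-3.1188 - 13 = -37.9504
Step 2: Gradient step.
x_raw = -2.8192 - 0.05*-30.5536 = -1.2915
y_raw = -3.1188 - 0.05*-37.9504 = -1.2213
Step 3: Project onto [-3, 1].
x_proj = clip(-1.2915) = -1.2915
y_proj = clip(-1.2213) = -1.2213
Step 4: Evaluate f.
f(-1.2915, -1.2213) = 38.847


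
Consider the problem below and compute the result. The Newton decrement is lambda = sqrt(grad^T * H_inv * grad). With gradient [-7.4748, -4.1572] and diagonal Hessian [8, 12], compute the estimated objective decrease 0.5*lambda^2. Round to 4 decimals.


Step 1: H is diagonal, so H^(-1) * g = [-0.9344, -0.3464].
Step 2: g^T H^(-1) g = sum_i g_i^2 / H_ii
  = (-7.4748)^2/8 + (-4.1572)^2/12
  = 6.9841 + 1.4402 = 8.4243
Step 3: Objective decrease = 0.5 * g^T H^(-1) g = 4.2121


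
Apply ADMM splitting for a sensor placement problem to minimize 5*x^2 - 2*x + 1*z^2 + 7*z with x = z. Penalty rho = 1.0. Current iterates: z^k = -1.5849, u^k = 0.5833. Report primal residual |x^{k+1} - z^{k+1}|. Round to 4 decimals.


ADMM iteration with rho = 1.0, z^k = -1.5849, u^k = 0.5833
Step 1: x-update.
Minimize 5*x^2 - 2*x + (1.0/2)*(x + 1.5849 + 0.5833)^2
FOC: (2*5 + 1.0)*x = 2 + 1.0*(-1.5849 - 0.5833)
x^{k+1} = -0.0153
Step 2: z-update.
Minimize 1*z^2 + 7*z + (1.0/2)*(-0.0153 - z + 0.5833)^2
FOC: (2*1 + 1.0)*z = -7 + 1.0*(-0.0153 + 0.5833)
z^{k+1} = -2.144
Step 3: u-update.
u^{k+1} = 0.5833 - 0.0153 + 2.144 = 2.712
Step 4: Primal residual = |-0.0153 + 2.144| = 2.1287


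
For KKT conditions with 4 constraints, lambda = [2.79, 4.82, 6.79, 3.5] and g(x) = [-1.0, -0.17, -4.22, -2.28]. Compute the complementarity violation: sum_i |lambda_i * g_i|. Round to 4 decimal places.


KKT complementary slackness check:
lambda_1 * g_1 = 2.79 * -1.0 = -2.79
lambda_2 * g_2 = 4.82 * -0.17 = -0.8194
lambda_3 * g_3 = 6.79 * -4.22 = -28.6538
lambda_4 * g_4 = 3.5 * -2.28 = -7.98
Total violation = 2.79 + 0.8194 + 28.6538 + 7.98 = 40.2432


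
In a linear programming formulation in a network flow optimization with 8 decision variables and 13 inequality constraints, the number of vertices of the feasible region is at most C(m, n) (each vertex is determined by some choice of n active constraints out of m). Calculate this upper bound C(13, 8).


Each vertex corresponds to some choice of n active constraints out of m, so the number of vertices is at most C(m, n) = m! / (n!(m-n)!).
m = 13, n = 8
Numerator: 13 * 12 * 11 * 10 * 9 * 8 * 7 * 6
Denominator: 8! = 40320
C(13, 8) = 1287


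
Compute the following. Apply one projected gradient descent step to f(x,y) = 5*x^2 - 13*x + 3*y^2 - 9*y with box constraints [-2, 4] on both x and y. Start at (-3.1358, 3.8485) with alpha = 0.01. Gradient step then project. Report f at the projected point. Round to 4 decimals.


Step 1: Compute gradient at (-3.1358, 3.8485).
grad_x = 2*5*-3.1358 - 13 = -44.358
grad_y = 2*3*3.8485 - 9 = 14.091
Step 2: Gradient step.
x_raw = -3.1358 - 0.01*-44.358 = -2.6922
y_raw = 3.8485 - 0.01*14.091 = 3.7076
Step 3: Project onto [-2, 4].
x_proj = clip(-2.6922) = -2.0
y_proj = clip(3.7076) = 3.7076
Step 4: Evaluate f.
f(-2.0, 3.7076) = 53.8704


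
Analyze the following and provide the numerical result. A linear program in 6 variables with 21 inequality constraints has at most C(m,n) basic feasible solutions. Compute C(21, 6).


Each vertex corresponds to some choice of n active constraints out of m, so the number of vertices is at most C(m, n) = m! / (n!(m-n)!).
m = 21, n = 6
Numerator: 21 * 20 * 19 * 18 * 17 * 16
Denominator: 6! = 720
C(21, 6) = 54264


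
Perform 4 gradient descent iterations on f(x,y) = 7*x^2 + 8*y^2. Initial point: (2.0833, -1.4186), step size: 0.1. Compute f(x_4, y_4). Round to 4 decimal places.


Gradient descent on f(x,y) = 7*x^2 + 8*y^2.
Starting point: (2.0833, -1.4186), alpha = 0.1
Step 1: grad_x = 2*7*2.0833 = 29.1662, grad_y = 2*8*-1.4186 = -22.6976
  x_1 = 2.0833 - 0.1*29.1662 = -0.8333
  y_1 = -1.4186 - 0.1*-22.6976 = 0.8512
Step 2: grad_x = 2*7*-0.8333 = -11.6665, grad_y = 2*8*0.8512 = 13.6186
  x_2 = -0.8333 - 0.1*-11.6665 = 0.3333
  y_2 = 0.8512 - 0.1*13.6186 = -0.5107
Step 3: grad_x = 2*7*0.3333 = 4.6666, grad_y = 2*8*-0.5107 = -8.1711
  x_3 = 0.3333 - 0.1*4.6666 = -0.1333
  y_3 = -0.5107 - 0.1*-8.1711 = 0.3064
Step 4: grad_x = 2*7*-0.1333 = -1.8666, grad_y = 2*8*0.3064 = 4.9027
  x_4 = -0.1333 - 0.1*-1.8666 = 0.0533
  y_4 = 0.3064 - 0.1*4.9027 = -0.1839
f(0.0533, -0.1839) = 7*0.0533^2 + 8*(-0.1839)^2 = 0.2903


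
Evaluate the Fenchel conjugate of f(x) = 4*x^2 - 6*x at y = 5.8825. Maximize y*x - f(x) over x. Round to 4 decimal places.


f*(y) = sup_x {y*x - a*x^2 - b*x} = sup_x {(y-b)*x - a*x^2}
FOC: (y - b) - 2a*x = 0 => x* = (y - b)/(2a)
x* = (5.8825 + 6)/(2*4) = 1.4853
f*(5.8825) = (y-b)^2/(4a) = (5.8825 + 6)^2/(4*4)
= 141.1938/16 = 8.8246


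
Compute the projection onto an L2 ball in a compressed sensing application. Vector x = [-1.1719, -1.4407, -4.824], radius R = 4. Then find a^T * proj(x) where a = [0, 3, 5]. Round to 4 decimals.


Step 1: Compute ||x|| (intermediates to 6 decimals).
||x|| = sqrt((-1.1719)^2 + (-1.4407)^2 + (-4.824)^2) = 5.169134
Step 2: Project.
Since ||x|| > R, scale = R/||x|| = 4/5.169134 = 0.773824, proj(x) = scale * x
proj(x) = [-0.906844, -1.114848, -3.732927]
Step 3: Dot product.
a^T * proj(x) = 0*(-0.906844) + 3*(-1.114848) + 5*(-3.732927) = -22.0092


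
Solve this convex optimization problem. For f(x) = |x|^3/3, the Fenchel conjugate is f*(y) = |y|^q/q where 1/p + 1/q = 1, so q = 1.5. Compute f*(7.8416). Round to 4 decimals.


The conjugate exponent q satisfies 1/p + 1/q = 1.
p = 3, so q = 3/(3 - 1) = 1.5
|y|^q = 7.8416^1.5 = 21.9587
f*(7.8416) = 21.9587 / 1.5 = 14.6391


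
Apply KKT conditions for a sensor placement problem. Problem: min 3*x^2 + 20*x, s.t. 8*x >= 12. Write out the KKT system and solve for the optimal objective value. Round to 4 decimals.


Step 1: Try lambda = 0 (constraint inactive).
x_unc = -20/(2*3) = -3.3333
Check: 8*-3.3333 = -26.6664 < 12 -- violated!
Step 2: Constraint must be active: 8*x = 12
x* = 12/8 = 1.5
lambda = (2*3*1.5 + 20)/8 = 3.625
Step 3: Compute optimal value.
f(x*) = 3*1.5^2 + 20*1.5 = 36.75


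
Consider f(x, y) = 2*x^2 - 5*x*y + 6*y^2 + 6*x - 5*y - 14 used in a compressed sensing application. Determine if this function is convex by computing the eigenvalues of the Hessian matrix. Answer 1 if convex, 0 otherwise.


The Hessian of f(x,y) = 2*x^2 - 5*x*y + 6*y^2 + 6*x - 5*y - 14 is:
H = [[4, -5], [-5, 12]]
Trace = 4 + 12 = 16
Determinant = 4*12 - (-5)^2 = 23
Discriminant = (16)^2 - 4*23 = 164.0
Eigenvalues: lambda_1 = 1.5969, lambda_2 = 14.4031
The function is convex.

1


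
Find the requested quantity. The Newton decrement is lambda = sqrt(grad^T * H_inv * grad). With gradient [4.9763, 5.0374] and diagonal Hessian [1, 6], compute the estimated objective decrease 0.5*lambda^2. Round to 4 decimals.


Step 1: H is diagonal, so H^(-1) * g = [4.9763, 0.8396].
Step 2: g^T H^(-1) g = sum_i g_i^2 / H_ii
  = (4.9763)^2/1 + (5.0374)^2/6
  = 24.7636 + 4.2292 = 28.9928
Step 3: Objective decrease = 0.5 * g^T H^(-1) g = 14.4964


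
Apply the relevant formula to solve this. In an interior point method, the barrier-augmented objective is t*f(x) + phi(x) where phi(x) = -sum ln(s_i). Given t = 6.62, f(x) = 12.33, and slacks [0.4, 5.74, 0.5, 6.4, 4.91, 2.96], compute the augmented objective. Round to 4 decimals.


Step 1: Compute log-barrier.
ln values: [-0.9163, 1.7475, -0.6931, 1.8563, 1.5913, 1.0852]
phi = -(-0.9163 + 1.7475 - 0.6931 + 1.8563 + 1.5913 + 1.0852) = -4.6708
Step 2: Compute augmented objective.
t*f(x) = 6.62*12.33 = 81.6246
Total = 81.6246 - 4.6708 = 76.9538


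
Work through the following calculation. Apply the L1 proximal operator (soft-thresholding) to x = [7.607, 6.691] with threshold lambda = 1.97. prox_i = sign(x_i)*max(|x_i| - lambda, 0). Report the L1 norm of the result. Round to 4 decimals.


Soft-thresholding with lambda = 1.97:
prox(7.607) = sign(7.607)*max(|7.607| - 1.97, 0) = 5.637
prox(6.691) = sign(6.691)*max(|6.691| - 1.97, 0) = 4.721
prox(x) = [5.637, 4.721]
||prox(x)||_1 = 5.637 + 4.721 = 10.358


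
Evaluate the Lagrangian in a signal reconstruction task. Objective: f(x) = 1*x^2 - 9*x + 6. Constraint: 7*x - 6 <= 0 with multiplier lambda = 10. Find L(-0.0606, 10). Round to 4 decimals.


Step 1: Evaluate f(x).
f(-0.0606) = 1*(-0.0606)^2 - 9*(-0.0606) + 6 = 6.5491
Step 2: Evaluate g(x).
g(-0.0606) = 7*-0.0606 - 6 = -6.4242
Step 3: Compute Lagrangian.
L = 6.5491 + 10*-6.4242 = -57.6929


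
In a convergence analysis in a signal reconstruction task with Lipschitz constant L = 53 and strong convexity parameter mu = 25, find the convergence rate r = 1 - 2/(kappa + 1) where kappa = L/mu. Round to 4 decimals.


Step 1: Compute the condition number.
kappa = L/mu = 53/25 = 2.12
Step 2: Compute the convergence rate.
r = 1 - 2/(kappa + 1) = 1 - 2*mu/(L + mu) = (L - mu)/(L + mu) = 28/78 = 0.359


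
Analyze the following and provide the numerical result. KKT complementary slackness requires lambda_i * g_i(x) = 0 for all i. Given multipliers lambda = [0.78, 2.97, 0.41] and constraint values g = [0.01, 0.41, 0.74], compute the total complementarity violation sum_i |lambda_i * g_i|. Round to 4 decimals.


KKT complementary slackness check:
lambda_1 * g_1 = 0.78 * 0.01 = 0.0078
lambda_2 * g_2 = 2.97 * 0.41 = 1.2177
lambda_3 * g_3 = 0.41 * 0.74 = 0.3034
Total violation = 0.0078 + 1.2177 + 0.3034 = 1.5289


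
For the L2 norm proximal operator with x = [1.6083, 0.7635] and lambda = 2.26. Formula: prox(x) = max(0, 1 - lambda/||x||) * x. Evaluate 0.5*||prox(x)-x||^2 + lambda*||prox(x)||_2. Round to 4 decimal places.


Step 1: Compute ||x||.
||x|| = 1.7803
Step 2: Compute scaling factor.
scale = max(0, 1 - 2.26/1.7803) = 0.0
Step 3: prox(x) = [0.0, 0.0]
||prox(x)|| = 0.0
Step 4: Proximal objective.
0.5*||prox-x||^2 = 1.5848
lambda*||prox|| = 0.0
Total = 1.5848


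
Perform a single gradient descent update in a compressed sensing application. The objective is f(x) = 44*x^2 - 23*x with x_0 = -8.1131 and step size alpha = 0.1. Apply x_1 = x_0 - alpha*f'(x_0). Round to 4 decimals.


We compute the gradient at x_0 and apply the update.
f'(x) = 88*x - 23
f'(-8.1131) = 88*-8.1131 - 23 = -736.9528
x_1 = -8.1131 - 0.1*-736.9528 = 65.5822


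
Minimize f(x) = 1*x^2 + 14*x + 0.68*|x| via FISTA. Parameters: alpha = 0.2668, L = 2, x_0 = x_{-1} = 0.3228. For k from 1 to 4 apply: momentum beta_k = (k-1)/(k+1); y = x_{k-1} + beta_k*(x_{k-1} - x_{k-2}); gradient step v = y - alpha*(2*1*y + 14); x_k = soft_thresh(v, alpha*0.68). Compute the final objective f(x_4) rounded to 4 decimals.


FISTA on f(x) = 1*x^2 + 14*x + 0.68*|x|
L = 2, alpha = 0.2668
Iteration 1: beta = 0.0, y = 0.3228 + 0.0*(0.3228 - 0.3228) = 0.3228
  grad(y) = 14.6456, v = y - alpha*grad = -3.5846
  prox(v) = soft_thresh(-3.5846, 0.1814) = -3.4032
Iteration 2: beta = 0.3333, y = -3.4032 + 0.3333*(-3.4032 - 0.3228) = -4.6452
  grad(y) = 4.7095, v = y - alpha*grad = -5.9017
  prox(v) = soft_thresh(-5.9017, 0.1814) = -5.7203
Iteration 3: beta = 0.5, y = -5.7203 + 0.5*(-5.7203 + 3.4032) = -6.8789
  grad(y) = 0.2423, v = y - alpha*grad = -6.9435
  prox(v) = soft_thresh(-6.9435, 0.1814) = -6.7621
Iteration 4: beta = 0.6, y = -6.7621 + 0.6*(-6.7621 + 5.7203) = -7.3871
  grad(y) = -0.7743, v = y - alpha*grad = -7.1806
  prox(v) = soft_thresh(-7.1806, 0.1814) = -6.9991
f(x_4) = 1*(-6.9991)^2 + 14*(-6.9991) + 0.68*|-6.9991| = -44.2406


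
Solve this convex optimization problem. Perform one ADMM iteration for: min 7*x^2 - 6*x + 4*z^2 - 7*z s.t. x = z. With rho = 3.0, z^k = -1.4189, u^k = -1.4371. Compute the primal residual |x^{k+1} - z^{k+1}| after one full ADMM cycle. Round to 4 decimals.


ADMM iteration with rho = 3.0, z^k = -1.4189, u^k = -1.4371
Step 1: x-update.
Minimize 7*x^2 - 6*x + (3.0/2)*(x + 1.4189 - 1.4371)^2
FOC: (2*7 + 3.0)*x = 6 + 3.0*(-1.4189 + 1.4371)
x^{k+1} = 0.3562
Step 2: z-update.
Minimize 4*z^2 - 7*z + (3.0/2)*(0.3562 - z - 1.4371)^2
FOC: (2*4 + 3.0)*z = 7 + 3.0*(0.3562 - 1.4371)
z^{k+1} = 0.3416
Step 3: u-update.
u^{k+1} = -1.4371 + 0.3562 - 0.3416 = -1.4225
Step 4: Primal residual = |0.3562 - 0.3416| = 0.0146


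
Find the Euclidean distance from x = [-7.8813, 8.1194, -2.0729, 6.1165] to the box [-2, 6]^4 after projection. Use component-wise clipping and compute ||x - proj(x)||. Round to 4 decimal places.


Project each component onto [-2, 6].
clip(-7.8813) = -2.0, clip(8.1194) = 6.0, clip(-2.0729) = -2.0, clip(6.1165) = 6.0
Projection = [-2.0, 6.0, -2.0, 6.0]
Squared diffs: [34.5897, 4.4919, 0.0053, 0.0136]
Distance = sqrt(39.1005) = 6.253


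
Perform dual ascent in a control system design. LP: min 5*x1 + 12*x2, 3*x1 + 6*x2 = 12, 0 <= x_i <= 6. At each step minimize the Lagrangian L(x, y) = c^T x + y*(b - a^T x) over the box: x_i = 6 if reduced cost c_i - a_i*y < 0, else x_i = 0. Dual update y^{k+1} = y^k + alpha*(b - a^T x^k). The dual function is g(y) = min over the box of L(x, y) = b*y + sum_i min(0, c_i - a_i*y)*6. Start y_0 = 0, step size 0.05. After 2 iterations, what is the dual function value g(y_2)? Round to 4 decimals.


Dual ascent for LP: min 5*x1 + 12*x2, 3*x1 + 6*x2 = 12, 0 <= x_i <= 6
Step 1: y^k = 0.0, reduced costs: (5.0, 12.0)
  x^k = (0.0, 0.0), subgradient = b - a^T x = 12.0
  y^{k+1} = 0.0 + 0.05*12.0 = 0.6
Step 2: y^k = 0.6, reduced costs: (3.2, 8.4)
  x^k = (0.0, 0.0), subgradient = b - a^T x = 12.0
  y^{k+1} = 0.6 + 0.05*12.0 = 1.2
Dual objective at y_2 = 1.2: reduced costs (1.4, 4.8), box minimizer x = (0.0, 0.0)
g(y_2) = b*y + (c1 - a1*y)*x1 + (c2 - a2*y)*x2 = 12*1.2 + 1.4*0.0 + 4.8*0.0 = 14.4 + 0.0 + 0.0 = 14.4


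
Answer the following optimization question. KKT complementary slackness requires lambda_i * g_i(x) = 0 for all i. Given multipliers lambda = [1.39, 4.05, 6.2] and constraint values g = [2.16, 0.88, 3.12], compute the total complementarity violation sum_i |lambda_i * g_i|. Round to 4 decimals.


KKT complementary slackness check:
lambda_1 * g_1 = 1.39 * 2.16 = 3.0024
lambda_2 * g_2 = 4.05 * 0.88 = 3.564
lambda_3 * g_3 = 6.2 * 3.12 = 19.344
Total violation = 3.0024 + 3.564 + 19.344 = 25.9104


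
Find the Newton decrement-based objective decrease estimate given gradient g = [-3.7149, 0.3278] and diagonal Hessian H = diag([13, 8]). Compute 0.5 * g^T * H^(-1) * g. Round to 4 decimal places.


Step 1: H is diagonal, so H^(-1) * g = [-0.2858, 0.041].
Step 2: g^T H^(-1) g = sum_i g_i^2 / H_ii
  = (-3.7149)^2/13 + (0.3278)^2/8
  = 1.0616 + 0.0134 = 1.075
Step 3: Objective decrease = 0.5 * g^T H^(-1) g = 0.5375


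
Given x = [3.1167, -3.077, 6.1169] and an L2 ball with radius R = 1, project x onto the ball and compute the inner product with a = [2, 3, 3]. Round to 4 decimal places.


Step 1: Compute ||x|| (intermediates to 6 decimals).
||x|| = sqrt(3.1167^2 + (-3.077)^2 + 6.1169^2) = 7.523178
Step 2: Project.
Since ||x|| > R, scale = R/||x|| = 1/7.523178 = 0.132923, proj(x) = scale * x
proj(x) = [0.414281, -0.409004, 0.813077]
Step 3: Dot product.
a^T * proj(x) = 2*0.414281 + 3*(-0.409004) + 3*0.813077 = 2.0408


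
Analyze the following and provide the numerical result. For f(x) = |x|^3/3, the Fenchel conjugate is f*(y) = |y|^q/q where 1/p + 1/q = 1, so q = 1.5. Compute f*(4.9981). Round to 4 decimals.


The conjugate exponent q satisfies 1/p + 1/q = 1.
p = 3, so q = 3/(3 - 1) = 1.5
|y|^q = 4.9981^1.5 = 11.174
f*(4.9981) = 11.174 / 1.5 = 7.4493


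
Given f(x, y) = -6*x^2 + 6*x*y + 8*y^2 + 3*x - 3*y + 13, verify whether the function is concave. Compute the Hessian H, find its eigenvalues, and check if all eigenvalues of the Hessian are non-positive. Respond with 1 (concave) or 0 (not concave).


The Hessian of f(x,y) = -6*x^2 + 6*x*y + 8*y^2 + 3*x - 3*y + 13 is:
H = [[-12, 6], [6, 16]]
Trace = -12 + 16 = 4
Determinant = -12*16 - (6)^2 = -228
Discriminant = (4)^2 - 4*-228 = 928.0
Eigenvalues: lambda_1 = -13.2315, lambda_2 = 17.2315
The function is not concave.

0


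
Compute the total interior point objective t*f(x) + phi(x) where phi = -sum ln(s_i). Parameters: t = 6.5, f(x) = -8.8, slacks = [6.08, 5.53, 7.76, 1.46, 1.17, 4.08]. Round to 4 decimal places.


Step 1: Compute log-barrier.
ln values: [1.805, 1.7102, 2.049, 0.3784, 0.157, 1.4061]
phi = -(1.805 + 1.7102 + 2.049 + 0.3784 + 0.157 + 1.4061) = -7.5057
Step 2: Compute augmented objective.
t*f(x) = 6.5*-8.8 = -57.2
Total = -57.2 - 7.5057 = -64.7057


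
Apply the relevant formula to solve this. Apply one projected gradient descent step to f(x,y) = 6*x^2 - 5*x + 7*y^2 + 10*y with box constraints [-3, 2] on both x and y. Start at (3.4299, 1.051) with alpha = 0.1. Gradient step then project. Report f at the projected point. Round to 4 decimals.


Step 1: Compute gradient at (3.4299, 1.051).
grad_x = 2*6*3.4299 - 5 = 36.1588
grad_y = 2*7*1.051 + 10 = 24.714
Step 2: Gradient step.
x_raw = 3.4299 - 0.1*36.1588 = -0.186
y_raw = 1.051 - 0.1*24.714 = -1.4204
Step 3: Project onto [-3, 2].
x_proj = clip(-0.186) = -0.186
y_proj = clip(-1.4204) = -1.4204
Step 4: Evaluate f.
f(-0.186, -1.4204) = 1.0562


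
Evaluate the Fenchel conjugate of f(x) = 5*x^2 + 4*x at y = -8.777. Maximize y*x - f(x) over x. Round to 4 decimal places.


f*(y) = sup_x {y*x - a*x^2 - b*x} = sup_x {(y-b)*x - a*x^2}
FOC: (y - b) - 2a*x = 0 => x* = (y - b)/(2a)
x* = (-8.777 - 4)/(2*5) = -1.2777
f*(-8.777) = (y-b)^2/(4a) = (-8.777 - 4)^2/(4*5)
= 163.2517/20 = 8.1626


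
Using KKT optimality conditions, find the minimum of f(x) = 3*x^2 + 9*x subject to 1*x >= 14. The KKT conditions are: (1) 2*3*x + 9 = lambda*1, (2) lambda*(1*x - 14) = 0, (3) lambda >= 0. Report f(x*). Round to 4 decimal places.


Step 1: Try lambda = 0 (constraint inactive).
x_unc = -9/(2*3) = -1.5
Check: 1*-1.5 = -1.5 < 14 -- violated!
Step 2: Constraint must be active: 1*x = 14
x* = 14/1 = 14.0
lambda = (2*3*14.0 + 9)/1 = 93.0
Step 3: Compute optimal value.
f(x*) = 3*14.0^2 + 9*14.0 = 714.0


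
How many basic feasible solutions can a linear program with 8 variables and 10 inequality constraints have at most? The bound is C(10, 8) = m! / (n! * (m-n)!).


Each vertex corresponds to some choice of n active constraints out of m, so the number of vertices is at most C(m, n) = m! / (n!(m-n)!).
m = 10, n = 8
Numerator: 10 * 9 * 8 * 7 * 6 * 5 * 4 * 3
Denominator: 8! = 40320
C(10, 8) = 45


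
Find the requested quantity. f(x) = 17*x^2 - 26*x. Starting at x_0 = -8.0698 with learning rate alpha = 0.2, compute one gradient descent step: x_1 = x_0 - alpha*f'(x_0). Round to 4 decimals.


We compute the gradient at x_0 and apply the update.
f'(x) = 34*x - 26
f'(-8.0698) = 34*-8.0698 - 26 = -300.3732
x_1 = -8.0698 - 0.2*-300.3732 = 52.0048


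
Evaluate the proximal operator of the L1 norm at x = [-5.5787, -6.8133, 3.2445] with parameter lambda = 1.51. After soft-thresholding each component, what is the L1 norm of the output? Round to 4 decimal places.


Soft-thresholding with lambda = 1.51:
prox(-5.5787) = sign(-5.5787)*max(|-5.5787| - 1.51, 0) = -4.0687
prox(-6.8133) = sign(-6.8133)*max(|-6.8133| - 1.51, 0) = -5.3033
prox(3.2445) = sign(3.2445)*max(|3.2445| - 1.51, 0) = 1.7345
prox(x) = [-4.0687, -5.3033, 1.7345]
||prox(x)||_1 = 4.0687 + 5.3033 + 1.7345 = 11.1065


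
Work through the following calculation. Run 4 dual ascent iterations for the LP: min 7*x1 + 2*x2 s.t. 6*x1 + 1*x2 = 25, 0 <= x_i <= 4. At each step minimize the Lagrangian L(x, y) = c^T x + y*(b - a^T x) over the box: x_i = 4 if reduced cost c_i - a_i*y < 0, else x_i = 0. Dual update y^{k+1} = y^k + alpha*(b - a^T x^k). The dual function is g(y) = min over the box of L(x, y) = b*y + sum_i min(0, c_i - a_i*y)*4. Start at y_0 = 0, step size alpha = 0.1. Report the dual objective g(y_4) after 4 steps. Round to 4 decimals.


Dual ascent for LP: min 7*x1 + 2*x2, 6*x1 + 1*x2 = 25, 0 <= x_i <= 4
Step 1: y^k = 0.0, reduced costs: (7.0, 2.0)
  x^k = (0.0, 0.0), subgradient = b - a^T x = 25.0
  y^{k+1} = 0.0 + 0.1*25.0 = 2.5
Step 2: y^k = 2.5, reduced costs: (-8.0, -0.5)
  x^k = (4.0, 4.0), subgradient = b - a^T x = -3.0
  y^{k+1} = 2.5 + 0.1*-3.0 = 2.2
Step 3: y^k = 2.2, reduced costs: (-6.2, -0.2)
  x^k = (4.0, 4.0), subgradient = b - a^T x = -3.0
  y^{k+1} = 2.2 + 0.1*-3.0 = 1.9
Step 4: y^k = 1.9, reduced costs: (-4.4, 0.1)
  x^k = (4.0, 0.0), subgradient = b - a^T x = 1.0
  y^{k+1} = 1.9 + 0.1*1.0 = 2.0
Dual objective at y_4 = 2.0: reduced costs (-5.0, 0.0), box minimizer x = (4.0, 0.0)
g(y_4) = b*y + (c1 - a1*y)*x1 + (c2 - a2*y)*x2 = 25*2.0 + (-5.0)*4.0 + 0.0*0.0 = 50.0 - 20.0 + 0.0 = 30.0


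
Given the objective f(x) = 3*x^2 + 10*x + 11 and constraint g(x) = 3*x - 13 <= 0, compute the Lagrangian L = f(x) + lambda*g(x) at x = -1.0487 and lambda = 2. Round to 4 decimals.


Step 1: Evaluate f(x).
f(-1.0487) = 3*(-1.0487)^2 + 10*(-1.0487) + 11 = 3.8123
Step 2: Evaluate g(x).
g(-1.0487) = 3*-1.0487 - 13 = -16.1461
Step 3: Compute Lagrangian.
L = 3.8123 + 2*-16.1461 = -28.4799


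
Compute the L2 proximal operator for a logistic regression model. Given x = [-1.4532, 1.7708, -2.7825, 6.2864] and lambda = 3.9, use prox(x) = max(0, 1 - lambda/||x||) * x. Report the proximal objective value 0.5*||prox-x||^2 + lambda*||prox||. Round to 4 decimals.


Step 1: Compute ||x||.
||x|| = 7.2463
Step 2: Compute scaling factor.
scale = max(0, 1 - 3.9/7.2463) = 0.4618
Step 3: prox(x) = [-0.6711, 0.8177, -1.2849, 2.903]
||prox(x)|| = 3.3463
Step 4: Proximal objective.
0.5*||prox-x||^2 = 7.605
lambda*||prox|| = 13.0506
Total = 20.6555


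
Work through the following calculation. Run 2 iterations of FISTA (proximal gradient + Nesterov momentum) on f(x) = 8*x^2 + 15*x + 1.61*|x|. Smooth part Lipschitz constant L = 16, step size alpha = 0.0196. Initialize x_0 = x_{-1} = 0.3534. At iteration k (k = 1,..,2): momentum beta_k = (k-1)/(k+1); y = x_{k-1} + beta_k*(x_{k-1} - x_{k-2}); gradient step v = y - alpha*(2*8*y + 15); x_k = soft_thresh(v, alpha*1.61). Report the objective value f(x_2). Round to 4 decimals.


FISTA on f(x) = 8*x^2 + 15*x + 1.61*|x|
L = 16, alpha = 0.0196
Iteration 1: beta = 0.0, y = 0.3534 + 0.0*(0.3534 - 0.3534) = 0.3534
  grad(y) = 20.6544, v = y - alpha*grad = -0.0514
  prox(v) = soft_thresh(-0.0514, 0.0316) = -0.0199
Iteration 2: beta = 0.3333, y = -0.0199 + 0.3333*(-0.0199 - 0.3534) = -0.1443
  grad(y) = 12.6913, v = y - alpha*grad = -0.393
  prox(v) = soft_thresh(-0.393, 0.0316) = -0.3615
f(x_2) = 8*(-0.3615)^2 + 15*(-0.3615) + 1.61*|-0.3615| = -3.7949


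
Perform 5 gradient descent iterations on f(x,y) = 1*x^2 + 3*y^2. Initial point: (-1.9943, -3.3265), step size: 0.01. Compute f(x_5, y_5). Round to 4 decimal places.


Gradient descent on f(x,y) = 1*x^2 + 3*y^2.
Starting point: (-1.9943, -3.3265), alpha = 0.01
Step 1: grad_x = 2*1*-1.9943 = -3.9886, grad_y = 2*3*-3.3265 = -19.959
  x_1 = -1.9943 - 0.01*-3.9886 = -1.9544
  y_1 = -3.3265 - 0.01*-19.959 = -3.1269
Step 2: grad_x = 2*1*-1.9544 = -3.9088, grad_y = 2*3*-3.1269 = -18.7615
  x_2 = -1.9544 - 0.01*-3.9088 = -1.9153
  y_2 = -3.1269 - 0.01*-18.7615 = -2.9393
Step 3: grad_x = 2*1*-1.9153 = -3.8307, grad_y = 2*3*-2.9393 = -17.6358
  x_3 = -1.9153 - 0.01*-3.8307 = -1.877
  y_3 = -2.9393 - 0.01*-17.6358 = -2.7629
Step 4: grad_x = 2*1*-1.877 = -3.754, grad_y = 2*3*-2.7629 = -16.5776
  x_4 = -1.877 - 0.01*-3.754 = -1.8395
  y_4 = -2.7629 - 0.01*-16.5776 = -2.5972
Step 5: grad_x = 2*1*-1.8395 = -3.679, grad_y = 2*3*-2.5972 = -15.583
  x_5 = -1.8395 - 0.01*-3.679 = -1.8027
  y_5 = -2.5972 - 0.01*-15.583 = -2.4413
f(-1.8027, -2.4413) = 1*(-1.8027)^2 + 3*(-2.4413)^2 = 21.13


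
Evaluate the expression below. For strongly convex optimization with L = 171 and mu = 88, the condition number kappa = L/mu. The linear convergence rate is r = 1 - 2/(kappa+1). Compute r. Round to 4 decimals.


Step 1: Compute the condition number.
kappa = L/mu = 171/88 = 1.9432
Step 2: Compute the convergence rate.
r = 1 - 2/(kappa + 1) = 1 - 2*mu/(L + mu) = (L - mu)/(L + mu) = 83/259 = 0.3205


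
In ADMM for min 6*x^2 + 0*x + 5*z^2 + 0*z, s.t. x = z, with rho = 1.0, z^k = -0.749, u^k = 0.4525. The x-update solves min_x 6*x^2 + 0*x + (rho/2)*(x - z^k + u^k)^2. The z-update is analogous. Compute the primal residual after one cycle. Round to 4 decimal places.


ADMM iteration with rho = 1.0, z^k = -0.749, u^k = 0.4525
Step 1: x-update.
Minimize 6*x^2 + 0*x + (1.0/2)*(x + 0.749 + 0.4525)^2
FOC: (2*6 + 1.0)*x = 0 + 1.0*(-0.749 - 0.4525)
x^{k+1} = -0.0924
Step 2: z-update.
Minimize 5*z^2 + 0*z + (1.0/2)*(-0.0924 - z + 0.4525)^2
FOC: (2*5 + 1.0)*z = 0 + 1.0*(-0.0924 + 0.4525)
z^{k+1} = 0.0327
Step 3: u-update.
u^{k+1} = 0.4525 - 0.0924 - 0.0327 = 0.3273
Step 4: Primal residual = |-0.0924 - 0.0327| = 0.1252


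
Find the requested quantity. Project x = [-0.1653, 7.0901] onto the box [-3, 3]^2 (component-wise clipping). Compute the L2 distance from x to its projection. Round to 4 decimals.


Project each component onto [-3, 3].
clip(-0.1653) = -0.1653, clip(7.0901) = 3.0
Projection = [-0.1653, 3.0]
Squared diffs: [0.0, 16.7289]
Distance = sqrt(16.7289) = 4.0901


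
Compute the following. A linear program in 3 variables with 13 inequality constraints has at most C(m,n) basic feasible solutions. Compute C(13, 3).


Each vertex corresponds to some choice of n active constraints out of m, so the number of vertices is at most C(m, n) = m! / (n!(m-n)!).
m = 13, n = 3
Numerator: 13 * 12 * 11
Denominator: 3! = 6
C(13, 3) = 286


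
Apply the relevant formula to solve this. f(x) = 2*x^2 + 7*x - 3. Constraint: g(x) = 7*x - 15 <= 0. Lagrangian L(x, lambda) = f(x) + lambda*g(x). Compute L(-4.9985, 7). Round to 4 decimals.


Step 1: Evaluate f(x).
f(-4.9985) = 2*(-4.9985)^2 + 7*(-4.9985) - 3 = 11.9805
Step 2: Evaluate g(x).
g(-4.9985) = 7*-4.9985 - 15 = -49.9895
Step 3: Compute Lagrangian.
L = 11.9805 + 7*-49.9895 = -337.946
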